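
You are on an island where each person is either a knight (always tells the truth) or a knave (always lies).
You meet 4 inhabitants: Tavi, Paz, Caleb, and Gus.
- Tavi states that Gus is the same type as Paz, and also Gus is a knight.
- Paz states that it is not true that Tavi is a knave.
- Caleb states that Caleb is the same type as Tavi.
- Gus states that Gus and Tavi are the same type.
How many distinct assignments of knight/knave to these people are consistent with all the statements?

2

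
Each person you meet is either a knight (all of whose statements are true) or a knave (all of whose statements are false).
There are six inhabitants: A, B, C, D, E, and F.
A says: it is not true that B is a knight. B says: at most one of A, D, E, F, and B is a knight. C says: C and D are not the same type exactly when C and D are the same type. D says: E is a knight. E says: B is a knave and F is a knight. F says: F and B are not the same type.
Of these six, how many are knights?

4

The unique consistent assignment is A=knight, B=knave, C=knave, D=knight, E=knight, F=knight.
That has 4 knights.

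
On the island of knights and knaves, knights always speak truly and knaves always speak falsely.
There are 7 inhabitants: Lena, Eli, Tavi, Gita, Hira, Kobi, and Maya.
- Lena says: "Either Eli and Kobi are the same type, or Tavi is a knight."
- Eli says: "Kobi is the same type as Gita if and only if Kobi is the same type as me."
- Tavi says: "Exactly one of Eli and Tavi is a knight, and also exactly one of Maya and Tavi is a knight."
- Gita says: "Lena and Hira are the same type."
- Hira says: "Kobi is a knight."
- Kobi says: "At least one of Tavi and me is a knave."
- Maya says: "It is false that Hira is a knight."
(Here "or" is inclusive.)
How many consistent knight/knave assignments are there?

Consistent assignments:
  Lena=knight, Eli=knight, Tavi=knave, Gita=knight, Hira=knight, Kobi=knight, Maya=knave

1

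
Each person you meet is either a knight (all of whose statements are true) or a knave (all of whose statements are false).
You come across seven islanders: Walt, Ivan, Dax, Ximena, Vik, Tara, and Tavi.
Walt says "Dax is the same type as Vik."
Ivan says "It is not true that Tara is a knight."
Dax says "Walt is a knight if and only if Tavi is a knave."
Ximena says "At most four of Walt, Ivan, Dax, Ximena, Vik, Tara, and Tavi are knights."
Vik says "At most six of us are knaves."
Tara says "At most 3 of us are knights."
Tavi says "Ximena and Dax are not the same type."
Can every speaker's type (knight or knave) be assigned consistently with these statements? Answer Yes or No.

No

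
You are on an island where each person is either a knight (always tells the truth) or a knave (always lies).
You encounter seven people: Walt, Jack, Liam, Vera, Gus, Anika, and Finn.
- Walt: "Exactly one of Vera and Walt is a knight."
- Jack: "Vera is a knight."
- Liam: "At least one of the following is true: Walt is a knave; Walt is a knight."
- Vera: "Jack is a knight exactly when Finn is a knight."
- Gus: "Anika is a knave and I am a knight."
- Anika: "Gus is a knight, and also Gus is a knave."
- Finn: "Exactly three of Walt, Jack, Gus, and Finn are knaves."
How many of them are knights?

2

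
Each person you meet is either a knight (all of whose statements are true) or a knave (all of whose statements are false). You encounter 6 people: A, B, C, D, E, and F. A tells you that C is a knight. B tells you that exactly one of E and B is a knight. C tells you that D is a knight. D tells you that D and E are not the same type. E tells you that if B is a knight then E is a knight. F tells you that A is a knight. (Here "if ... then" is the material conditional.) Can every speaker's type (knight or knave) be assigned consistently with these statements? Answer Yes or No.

Yes

One consistent assignment: A=knight, B=knight, C=knight, D=knight, E=knave, F=knight.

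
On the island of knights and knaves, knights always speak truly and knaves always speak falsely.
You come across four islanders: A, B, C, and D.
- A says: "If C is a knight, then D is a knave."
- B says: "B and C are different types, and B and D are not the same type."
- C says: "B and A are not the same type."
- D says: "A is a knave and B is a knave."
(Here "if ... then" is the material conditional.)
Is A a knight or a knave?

Consistent assignments: {A=knight, B=knight, C=knave, D=knave}; {A=knight, B=knave, C=knight, D=knave}
In every consistent assignment, A is a knight.

A is a knight.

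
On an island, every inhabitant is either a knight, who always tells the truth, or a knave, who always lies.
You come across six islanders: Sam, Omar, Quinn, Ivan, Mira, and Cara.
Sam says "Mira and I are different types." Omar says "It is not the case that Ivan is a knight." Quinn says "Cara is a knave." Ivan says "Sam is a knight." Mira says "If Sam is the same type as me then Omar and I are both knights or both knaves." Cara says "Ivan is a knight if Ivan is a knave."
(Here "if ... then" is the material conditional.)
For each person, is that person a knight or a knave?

Sam is a knave, and the claim "Mira and I are different types" is indeed False.
As a knight, Omar's statement "it is not the case that Ivan is a knight" should be True; it is.
Quinn is a knight; "Cara is a knave" is True, as required.
Ivan is a knave, and the claim "Sam is a knight" is indeed False.
Mira is a knave; "if Sam is the same type as me then Omar and I are both knights or both knaves" is False, as required.
Cara is a knave, so "Ivan is a knight if Ivan is a knave" must be False — and it is.

Sam is a knave, Omar is a knight, Quinn is a knight, Ivan is a knave, Mira is a knave, and Cara is a knave.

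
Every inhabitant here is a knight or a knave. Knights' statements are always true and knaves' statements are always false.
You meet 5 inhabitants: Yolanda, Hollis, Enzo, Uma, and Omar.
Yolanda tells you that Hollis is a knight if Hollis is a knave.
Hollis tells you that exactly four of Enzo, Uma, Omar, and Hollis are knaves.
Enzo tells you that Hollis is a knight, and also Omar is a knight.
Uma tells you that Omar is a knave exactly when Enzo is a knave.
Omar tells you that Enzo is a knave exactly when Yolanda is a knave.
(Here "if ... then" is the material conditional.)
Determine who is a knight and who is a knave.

Since Yolanda is a knave, "Hollis is a knight if Hollis is a knave" needs to be False, which holds.
As a knave, Hollis's statement "exactly four of Enzo, Uma, Omar, and Hollis are knaves" should be False; it is.
Enzo is a knave; "Hollis is a knight, and also Omar is a knight" is False, as required.
Uma is a knave, so "Omar is a knave exactly when Enzo is a knave" must be False — and it is.
As a knight, Omar's statement "Enzo is a knave exactly when Yolanda is a knave" should be True; it is.

Yolanda is a knave, Hollis is a knave, Enzo is a knave, Uma is a knave, and Omar is a knight.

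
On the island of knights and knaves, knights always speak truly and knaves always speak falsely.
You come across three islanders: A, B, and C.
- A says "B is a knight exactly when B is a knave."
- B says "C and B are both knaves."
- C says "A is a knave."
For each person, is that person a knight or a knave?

A (knave): "B is a knight exactly when B is a knave" — False. ✓
B is a knave, so "C and B are both knaves" must be False — and it is.
C is a knight; "A is a knave" is True, as required.

A is a knave, B is a knave, and C is a knight.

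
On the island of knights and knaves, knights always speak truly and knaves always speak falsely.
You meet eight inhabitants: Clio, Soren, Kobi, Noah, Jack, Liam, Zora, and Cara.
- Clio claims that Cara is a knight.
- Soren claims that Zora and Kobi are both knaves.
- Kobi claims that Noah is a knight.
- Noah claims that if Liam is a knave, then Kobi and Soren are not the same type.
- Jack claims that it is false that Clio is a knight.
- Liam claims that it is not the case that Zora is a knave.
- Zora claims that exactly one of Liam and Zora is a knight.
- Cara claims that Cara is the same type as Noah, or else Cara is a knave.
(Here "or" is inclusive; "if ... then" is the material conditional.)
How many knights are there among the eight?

4

The unique consistent assignment is Clio=knight, Soren=knave, Kobi=knight, Noah=knight, Jack=knave, Liam=knave, Zora=knave, Cara=knight.
That has 4 knights.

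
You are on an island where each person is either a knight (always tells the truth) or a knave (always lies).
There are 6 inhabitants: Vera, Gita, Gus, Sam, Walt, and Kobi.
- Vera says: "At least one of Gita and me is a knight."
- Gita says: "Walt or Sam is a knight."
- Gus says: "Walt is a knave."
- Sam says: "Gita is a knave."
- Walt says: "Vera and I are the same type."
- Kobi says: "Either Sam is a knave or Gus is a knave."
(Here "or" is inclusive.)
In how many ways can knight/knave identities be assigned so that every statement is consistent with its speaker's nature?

1

Consistent assignments:
  Vera=knight, Gita=knight, Gus=knave, Sam=knave, Walt=knight, Kobi=knight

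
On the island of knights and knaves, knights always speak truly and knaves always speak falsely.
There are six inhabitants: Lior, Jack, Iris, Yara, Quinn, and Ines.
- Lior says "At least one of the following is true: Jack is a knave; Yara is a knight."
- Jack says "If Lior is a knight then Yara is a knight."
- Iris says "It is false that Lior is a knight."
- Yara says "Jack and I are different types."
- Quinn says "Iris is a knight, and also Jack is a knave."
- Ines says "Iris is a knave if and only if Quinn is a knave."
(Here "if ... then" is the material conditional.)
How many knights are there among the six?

2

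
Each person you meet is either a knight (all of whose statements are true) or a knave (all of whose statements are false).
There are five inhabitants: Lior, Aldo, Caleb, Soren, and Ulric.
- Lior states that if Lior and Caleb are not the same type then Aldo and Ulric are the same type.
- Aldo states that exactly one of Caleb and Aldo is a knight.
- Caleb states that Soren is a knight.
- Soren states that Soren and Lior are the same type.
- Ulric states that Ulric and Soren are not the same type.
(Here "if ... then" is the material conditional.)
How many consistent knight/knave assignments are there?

2

Consistent assignments:
  Lior=knight, Aldo=knight, Caleb=knave, Soren=knave, Ulric=knight
  Lior=knight, Aldo=knave, Caleb=knave, Soren=knave, Ulric=knave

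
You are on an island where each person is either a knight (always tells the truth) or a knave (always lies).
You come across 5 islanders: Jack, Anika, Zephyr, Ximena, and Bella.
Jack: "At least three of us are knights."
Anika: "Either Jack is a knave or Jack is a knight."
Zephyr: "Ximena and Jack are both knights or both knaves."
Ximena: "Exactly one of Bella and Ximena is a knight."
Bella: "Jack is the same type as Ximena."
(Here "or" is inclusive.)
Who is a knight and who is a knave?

Jack is a knave, Anika is a knight, Zephyr is a knave, Ximena is a knight, and Bella is a knave.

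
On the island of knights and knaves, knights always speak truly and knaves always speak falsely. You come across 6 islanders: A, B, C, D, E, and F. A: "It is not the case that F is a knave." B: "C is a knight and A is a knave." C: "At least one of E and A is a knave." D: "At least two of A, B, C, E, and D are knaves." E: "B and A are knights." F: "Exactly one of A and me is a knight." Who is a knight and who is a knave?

Knights: B, C, and D. Knaves: A, E, and F.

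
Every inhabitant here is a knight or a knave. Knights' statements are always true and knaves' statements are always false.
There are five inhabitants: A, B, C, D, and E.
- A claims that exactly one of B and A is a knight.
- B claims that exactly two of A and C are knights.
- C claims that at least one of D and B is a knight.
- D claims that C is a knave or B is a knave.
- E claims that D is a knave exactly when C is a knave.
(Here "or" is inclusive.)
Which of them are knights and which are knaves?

A (knave): "exactly one of B and A is a knight" — false. ✓
B is a knave; "exactly two of A and C are knights" is false, as required.
Since C is a knight, "at least one of D and B is a knight" needs to be true, which holds.
D (knight): "C is a knave or B is a knave" — true. ✓
As a knight, E's statement "D is a knave exactly when C is a knave" should be true; it is.

A is a knave, B is a knave, C is a knight, D is a knight, and E is a knight.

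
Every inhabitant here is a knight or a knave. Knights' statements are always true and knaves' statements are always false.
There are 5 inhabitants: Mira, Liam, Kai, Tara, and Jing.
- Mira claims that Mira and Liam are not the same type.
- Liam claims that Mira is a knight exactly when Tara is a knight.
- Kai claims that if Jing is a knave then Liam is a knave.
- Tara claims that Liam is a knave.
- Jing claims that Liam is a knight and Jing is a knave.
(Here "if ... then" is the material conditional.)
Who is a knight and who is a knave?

Knights: Kai and Tara. Knaves: Mira, Liam, and Jing.

Mira (knave): "Mira and Liam are not the same type" — False. ✓
Liam is a knave; "Mira is a knight exactly when Tara is a knight" is False, as required.
Kai (knight): "if Jing is a knave then Liam is a knave" — True. ✓
Tara is a knight; "Liam is a knave" is True, as required.
Jing is a knave, and the claim "Liam is a knight and Jing is a knave" is indeed False.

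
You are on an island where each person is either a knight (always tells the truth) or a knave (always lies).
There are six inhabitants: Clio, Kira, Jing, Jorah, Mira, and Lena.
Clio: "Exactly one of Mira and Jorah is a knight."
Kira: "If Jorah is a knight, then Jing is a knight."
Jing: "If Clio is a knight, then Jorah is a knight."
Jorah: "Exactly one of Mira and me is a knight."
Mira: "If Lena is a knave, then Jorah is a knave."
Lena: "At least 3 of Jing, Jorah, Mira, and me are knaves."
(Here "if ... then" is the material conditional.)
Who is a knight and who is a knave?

As a knight, Clio's statement "exactly one of Mira and Jorah is a knight" should be true; it is.
Kira is a knight, and the claim "if Jorah is a knight, then Jing is a knight" is indeed true.
Jing (knight): "if Clio is a knight, then Jorah is a knight" — true. ✓
As a knight, Jorah's statement "exactly one of Mira and me is a knight" should be true; it is.
Since Mira is a knave, "if Lena is a knave, then Jorah is a knave" needs to be False, which holds.
As a knave, Lena's statement "at least 3 of Jing, Jorah, Mira, and me are knaves" should be False; it is.

Knights: Clio, Kira, Jing, and Jorah. Knaves: Mira and Lena.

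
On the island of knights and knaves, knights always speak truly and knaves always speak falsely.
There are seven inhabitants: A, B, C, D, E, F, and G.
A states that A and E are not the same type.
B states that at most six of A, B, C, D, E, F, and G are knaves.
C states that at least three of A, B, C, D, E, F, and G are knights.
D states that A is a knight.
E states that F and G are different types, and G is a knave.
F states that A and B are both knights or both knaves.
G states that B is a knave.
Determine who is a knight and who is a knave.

Knights: B. Knaves: A, C, D, E, F, and G.

A is a knave; "A and E are not the same type" is false, as required.
B (knight): "at most six of A, B, C, D, E, F, and G are knaves" — true. ✓
C (knave): "at least three of A, B, C, D, E, F, and G are knights" — false. ✓
D is a knave; "A is a knight" is false, as required.
Since E is a knave, "F and G are different types, and G is a knave" needs to be false, which holds.
F (knave): "A and B are both knights or both knaves" — false. ✓
G is a knave; "B is a knave" is false, as required.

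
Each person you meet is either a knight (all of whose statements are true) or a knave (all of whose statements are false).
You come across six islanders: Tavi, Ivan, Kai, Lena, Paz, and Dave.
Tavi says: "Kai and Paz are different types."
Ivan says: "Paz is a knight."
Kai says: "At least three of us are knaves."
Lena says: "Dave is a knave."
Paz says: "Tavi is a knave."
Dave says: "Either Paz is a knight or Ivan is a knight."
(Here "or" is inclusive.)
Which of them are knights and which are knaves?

Tavi is a knight, Ivan is a knave, Kai is a knight, Lena is a knight, Paz is a knave, and Dave is a knave.

Since Tavi is a knight, "Kai and Paz are different types" needs to be true, which holds.
Since Ivan is a knave, "Paz is a knight" needs to be false, which holds.
Kai is a knight, so "at least three of us are knaves" must be true — and it is.
Lena is a knight; "Dave is a knave" is true, as required.
Paz is a knave; "Tavi is a knave" is false, as required.
Dave is a knave; "either Paz is a knight or Ivan is a knight" is false, as required.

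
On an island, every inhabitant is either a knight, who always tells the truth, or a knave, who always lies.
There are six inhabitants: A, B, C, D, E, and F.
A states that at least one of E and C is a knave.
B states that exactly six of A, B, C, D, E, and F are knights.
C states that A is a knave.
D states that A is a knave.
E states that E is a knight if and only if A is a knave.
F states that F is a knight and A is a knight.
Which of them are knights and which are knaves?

Knights: C, D, and E. Knaves: A, B, and F.

A (knave): "at least one of E and C is a knave" — false. ✓
As a knave, B's statement "exactly six of A, B, C, D, E, and F are knights" should be false; it is.
C (knight): "A is a knave" — true. ✓
Since D is a knight, "A is a knave" needs to be true, which holds.
E (knight): "E is a knight if and only if A is a knave" — true. ✓
As a knave, F's statement "F is a knight and A is a knight" should be false; it is.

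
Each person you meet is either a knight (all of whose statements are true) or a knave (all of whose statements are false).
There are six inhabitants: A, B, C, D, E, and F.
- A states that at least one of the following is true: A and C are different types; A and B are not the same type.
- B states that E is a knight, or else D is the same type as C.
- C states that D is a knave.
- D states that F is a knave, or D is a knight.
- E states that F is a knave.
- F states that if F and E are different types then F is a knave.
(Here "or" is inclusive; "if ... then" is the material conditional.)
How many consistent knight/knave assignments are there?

0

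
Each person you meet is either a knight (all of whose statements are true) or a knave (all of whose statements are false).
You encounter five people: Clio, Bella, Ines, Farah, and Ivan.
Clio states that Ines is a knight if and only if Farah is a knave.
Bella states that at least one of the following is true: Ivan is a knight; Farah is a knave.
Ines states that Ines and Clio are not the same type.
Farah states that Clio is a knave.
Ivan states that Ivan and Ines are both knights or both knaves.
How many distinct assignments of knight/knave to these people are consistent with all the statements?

2

Consistent assignments:
  Clio=knave, Bella=knight, Ines=knight, Farah=knight, Ivan=knight
  Clio=knave, Bella=knave, Ines=knight, Farah=knight, Ivan=knave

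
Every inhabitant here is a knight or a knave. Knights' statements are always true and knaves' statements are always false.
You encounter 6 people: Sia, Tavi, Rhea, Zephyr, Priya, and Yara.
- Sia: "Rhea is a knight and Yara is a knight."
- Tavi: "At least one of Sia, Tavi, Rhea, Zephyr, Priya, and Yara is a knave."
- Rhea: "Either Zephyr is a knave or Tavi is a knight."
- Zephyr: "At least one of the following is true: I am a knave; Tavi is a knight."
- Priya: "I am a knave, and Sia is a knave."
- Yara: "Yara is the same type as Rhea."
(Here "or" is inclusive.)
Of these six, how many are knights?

5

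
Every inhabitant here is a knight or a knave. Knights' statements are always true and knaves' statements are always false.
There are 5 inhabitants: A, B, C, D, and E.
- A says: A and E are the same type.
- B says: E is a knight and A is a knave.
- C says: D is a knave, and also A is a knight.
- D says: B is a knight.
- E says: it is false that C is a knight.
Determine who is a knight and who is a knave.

A is a knave, B is a knight, C is a knave, D is a knight, and E is a knight.

A is a knave; "A and E are the same type" is false, as required.
B is a knight; "E is a knight and A is a knave" is true, as required.
C is a knave; "D is a knave, and also A is a knight" is false, as required.
D is a knight; "B is a knight" is true, as required.
E (knight): "it is false that C is a knight" — true. ✓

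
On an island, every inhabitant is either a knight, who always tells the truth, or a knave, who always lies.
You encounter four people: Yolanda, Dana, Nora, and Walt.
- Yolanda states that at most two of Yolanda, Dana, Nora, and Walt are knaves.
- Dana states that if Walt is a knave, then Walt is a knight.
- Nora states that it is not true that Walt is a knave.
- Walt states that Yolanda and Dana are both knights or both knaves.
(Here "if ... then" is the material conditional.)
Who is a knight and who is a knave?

Yolanda is a knight, Dana is a knight, Nora is a knight, and Walt is a knight.

As a knight, Yolanda's statement "at most two of Yolanda, Dana, Nora, and Walt are knaves" should be true; it is.
Dana is a knight, and the claim "if Walt is a knave, then Walt is a knight" is indeed true.
Nora is a knight; "it is not true that Walt is a knave" is true, as required.
As a knight, Walt's statement "Yolanda and Dana are both knights or both knaves" should be true; it is.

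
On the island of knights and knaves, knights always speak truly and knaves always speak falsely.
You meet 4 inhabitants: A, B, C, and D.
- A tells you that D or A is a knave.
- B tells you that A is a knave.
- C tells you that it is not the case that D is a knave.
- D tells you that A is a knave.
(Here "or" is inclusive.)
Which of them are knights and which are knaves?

Knights: A. Knaves: B, C, and D.

As a knight, A's statement "D or A is a knave" should be True; it is.
B is a knave, and the claim "A is a knave" is indeed False.
C is a knave, so "it is not the case that D is a knave" must be False — and it is.
Since D is a knave, "A is a knave" needs to be False, which holds.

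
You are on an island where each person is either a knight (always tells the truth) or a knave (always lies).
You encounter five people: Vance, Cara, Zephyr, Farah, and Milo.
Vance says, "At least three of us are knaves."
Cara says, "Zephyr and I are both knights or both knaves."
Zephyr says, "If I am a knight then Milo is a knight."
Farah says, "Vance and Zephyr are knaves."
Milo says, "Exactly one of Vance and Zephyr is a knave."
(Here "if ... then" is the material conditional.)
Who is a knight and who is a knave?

Vance is a knave, Cara is a knight, Zephyr is a knight, Farah is a knave, and Milo is a knight.

Vance is a knave, so "at least three of us are knaves" must be false — and it is.
Since Cara is a knight, "Zephyr and I are both knights or both knaves" needs to be true, which holds.
Zephyr is a knight, and the claim "if I am a knight then Milo is a knight" is indeed true.
Farah is a knave, so "Vance and Zephyr are knaves" must be false — and it is.
Milo is a knight, so "exactly one of Vance and Zephyr is a knave" must be true — and it is.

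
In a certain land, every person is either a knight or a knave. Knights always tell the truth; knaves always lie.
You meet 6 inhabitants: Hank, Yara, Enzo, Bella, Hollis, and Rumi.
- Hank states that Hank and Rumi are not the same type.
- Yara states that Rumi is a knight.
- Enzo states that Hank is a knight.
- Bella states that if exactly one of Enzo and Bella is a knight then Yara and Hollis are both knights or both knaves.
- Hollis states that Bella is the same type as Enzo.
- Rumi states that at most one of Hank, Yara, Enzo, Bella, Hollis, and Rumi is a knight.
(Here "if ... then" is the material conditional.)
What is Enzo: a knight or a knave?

Enzo is a knight.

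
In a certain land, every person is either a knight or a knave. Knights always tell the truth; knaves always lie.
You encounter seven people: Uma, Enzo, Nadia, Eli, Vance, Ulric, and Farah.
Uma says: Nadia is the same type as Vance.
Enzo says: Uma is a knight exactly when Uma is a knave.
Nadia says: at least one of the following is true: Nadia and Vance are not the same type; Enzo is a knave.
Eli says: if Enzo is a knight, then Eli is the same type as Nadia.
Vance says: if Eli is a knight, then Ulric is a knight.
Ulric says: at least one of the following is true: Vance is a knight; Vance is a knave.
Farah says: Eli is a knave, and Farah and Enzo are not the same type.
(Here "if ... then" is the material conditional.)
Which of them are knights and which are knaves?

Uma is a knight, Enzo is a knave, Nadia is a knight, Eli is a knight, Vance is a knight, Ulric is a knight, and Farah is a knave.

Uma is a knight, and the claim "Nadia is the same type as Vance" is indeed True.
Enzo is a knave, so "Uma is a knight exactly when Uma is a knave" must be False — and it is.
As a knight, Nadia's statement "at least one of the following is true: Nadia and Vance are not the same type; Enzo is a knave" should be True; it is.
Eli is a knight, and the claim "if Enzo is a knight, then Eli is the same type as Nadia" is indeed True.
Vance (knight): "if Eli is a knight, then Ulric is a knight" — True. ✓
Ulric is a knight, so "at least one of the following is true: Vance is a knight; Vance is a knave" must be True — and it is.
Farah is a knave, and the claim "Eli is a knave, and Farah and Enzo are not the same type" is indeed False.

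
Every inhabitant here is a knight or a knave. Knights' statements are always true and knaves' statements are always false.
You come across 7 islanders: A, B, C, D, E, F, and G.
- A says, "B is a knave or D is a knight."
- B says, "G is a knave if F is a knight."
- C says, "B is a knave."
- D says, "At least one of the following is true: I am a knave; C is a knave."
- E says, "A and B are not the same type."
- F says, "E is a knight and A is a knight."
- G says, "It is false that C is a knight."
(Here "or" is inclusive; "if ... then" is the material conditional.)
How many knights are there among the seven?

The unique consistent assignment is A=knight, B=knight, C=knave, D=knight, E=knave, F=knave, G=knight.
That has 4 knights.

4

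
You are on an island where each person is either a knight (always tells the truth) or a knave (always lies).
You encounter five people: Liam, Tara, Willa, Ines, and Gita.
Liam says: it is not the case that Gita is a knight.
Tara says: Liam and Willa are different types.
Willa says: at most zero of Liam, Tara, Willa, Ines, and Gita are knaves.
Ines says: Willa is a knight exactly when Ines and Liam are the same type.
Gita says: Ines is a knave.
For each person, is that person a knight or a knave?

Since Liam is a knave, "it is not the case that Gita is a knight" needs to be False, which holds.
Tara (knave): "Liam and Willa are different types" — False. ✓
Willa is a knave; "at most zero of Liam, Tara, Willa, Ines, and Gita are knaves" is False, as required.
As a knave, Ines's statement "Willa is a knight exactly when Ines and Liam are the same type" should be False; it is.
Gita is a knight, and the claim "Ines is a knave" is indeed true.

Liam is a knave, Tara is a knave, Willa is a knave, Ines is a knave, and Gita is a knight.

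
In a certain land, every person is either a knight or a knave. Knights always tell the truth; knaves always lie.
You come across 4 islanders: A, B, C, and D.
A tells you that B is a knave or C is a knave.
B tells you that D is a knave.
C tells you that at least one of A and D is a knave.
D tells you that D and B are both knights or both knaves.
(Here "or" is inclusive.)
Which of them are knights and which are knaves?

Suppose A is a knight. Then A's statement "B is a knave or C is a knave" would have to be true. Checking the 8 ways to assign the others, none is consistent with every speaker.
(For instance, with B=knight, C=knight, D=knave, A's claim "B is a knave or C is a knave" comes out false where it would need to be true.)
So A must be a knave, making "B is a knave or C is a knave" false. Taking A=knave, B=knight, C=knight, D=knave, each remaining statement checks out:
  B (knight): "D is a knave" — true. ✓
  C (knight): "at least one of A and D is a knave" — true. ✓
  D (knave): "D and B are both knights or both knaves" — false. ✓
This is the unique consistent assignment.

A is a knave, B is a knight, C is a knight, and D is a knave.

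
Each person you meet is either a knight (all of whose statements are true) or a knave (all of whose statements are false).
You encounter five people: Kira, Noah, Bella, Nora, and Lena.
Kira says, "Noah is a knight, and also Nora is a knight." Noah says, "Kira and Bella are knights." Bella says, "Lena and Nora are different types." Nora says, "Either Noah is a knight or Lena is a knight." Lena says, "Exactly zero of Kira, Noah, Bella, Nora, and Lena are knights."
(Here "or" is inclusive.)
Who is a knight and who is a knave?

Kira is a knight, Noah is a knight, Bella is a knight, Nora is a knight, and Lena is a knave.

Kira is a knight; "Noah is a knight, and also Nora is a knight" is True, as required.
As a knight, Noah's statement "Kira and Bella are knights" should be True; it is.
Since Bella is a knight, "Lena and Nora are different types" needs to be True, which holds.
As a knight, Nora's statement "either Noah is a knight or Lena is a knight" should be True; it is.
Since Lena is a knave, "exactly zero of Kira, Noah, Bella, Nora, and Lena are knights" needs to be False, which holds.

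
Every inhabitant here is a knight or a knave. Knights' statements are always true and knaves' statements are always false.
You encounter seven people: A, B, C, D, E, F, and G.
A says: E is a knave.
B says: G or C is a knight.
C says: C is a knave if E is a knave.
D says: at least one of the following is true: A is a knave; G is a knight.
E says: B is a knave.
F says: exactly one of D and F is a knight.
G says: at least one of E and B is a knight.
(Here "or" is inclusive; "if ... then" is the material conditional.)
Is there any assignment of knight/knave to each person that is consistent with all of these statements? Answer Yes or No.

No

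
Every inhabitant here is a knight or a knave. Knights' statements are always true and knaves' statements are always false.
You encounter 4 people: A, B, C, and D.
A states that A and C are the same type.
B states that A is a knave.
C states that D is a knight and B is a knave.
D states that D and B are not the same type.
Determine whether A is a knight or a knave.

A is a knight.

Consistent assignments: {A=knight, B=knave, C=knight, D=knight}
In every consistent assignment, A is a knight.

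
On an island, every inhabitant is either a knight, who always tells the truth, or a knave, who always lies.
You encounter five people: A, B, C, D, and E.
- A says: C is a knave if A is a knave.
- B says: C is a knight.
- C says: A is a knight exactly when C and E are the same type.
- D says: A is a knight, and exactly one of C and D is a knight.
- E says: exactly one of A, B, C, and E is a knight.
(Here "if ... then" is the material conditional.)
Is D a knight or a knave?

D is a knave.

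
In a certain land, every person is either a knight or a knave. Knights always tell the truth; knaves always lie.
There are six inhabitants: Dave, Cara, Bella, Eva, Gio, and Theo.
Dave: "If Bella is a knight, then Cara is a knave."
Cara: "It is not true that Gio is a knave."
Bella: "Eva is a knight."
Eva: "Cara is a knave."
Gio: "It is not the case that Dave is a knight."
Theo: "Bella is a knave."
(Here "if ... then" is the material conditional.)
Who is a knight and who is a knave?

Dave is a knight, Cara is a knave, Bella is a knight, Eva is a knight, Gio is a knave, and Theo is a knave.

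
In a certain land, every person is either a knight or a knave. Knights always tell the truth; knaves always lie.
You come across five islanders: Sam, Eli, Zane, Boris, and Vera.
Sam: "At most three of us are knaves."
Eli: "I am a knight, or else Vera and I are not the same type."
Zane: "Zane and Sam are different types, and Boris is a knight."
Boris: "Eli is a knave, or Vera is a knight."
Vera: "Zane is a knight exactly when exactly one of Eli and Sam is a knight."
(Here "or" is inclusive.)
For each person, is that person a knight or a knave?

Sam is a knave, so "at most three of us are knaves" must be False — and it is.
Eli is a knight; "I am a knight, or else Vera and I are not the same type" is true, as required.
Since Zane is a knave, "Zane and Sam are different types, and Boris is a knight" needs to be False, which holds.
As a knave, Boris's statement "Eli is a knave, or Vera is a knight" should be False; it is.
Vera is a knave, so "Zane is a knight exactly when exactly one of Eli and Sam is a knight" must be False — and it is.

Sam is a knave, Eli is a knight, Zane is a knave, Boris is a knave, and Vera is a knave.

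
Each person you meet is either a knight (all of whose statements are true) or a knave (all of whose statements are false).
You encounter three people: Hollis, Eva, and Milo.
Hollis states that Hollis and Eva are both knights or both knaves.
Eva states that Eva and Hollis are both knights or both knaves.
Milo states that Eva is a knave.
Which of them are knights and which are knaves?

Hollis is a knight, Eva is a knight, and Milo is a knave.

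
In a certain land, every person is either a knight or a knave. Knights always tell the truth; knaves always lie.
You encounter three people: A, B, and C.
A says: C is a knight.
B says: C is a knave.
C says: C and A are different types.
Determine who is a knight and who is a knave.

Suppose A is a knight. Then A's statement "C is a knight" would have to be true. Checking the 4 ways to assign the others, none is consistent with every speaker.
(For instance, with B=knight, C=knave, A's claim "C is a knight" comes out false where it would need to be true.)
So A must be a knave, making "C is a knight" false. Taking A=knave, B=knight, C=knave, each remaining statement checks out:
  B (knight): "C is a knave" — true. ✓
  C (knave): "C and A are different types" — false. ✓
This is the unique consistent assignment.

A is a knave, B is a knight, and C is a knave.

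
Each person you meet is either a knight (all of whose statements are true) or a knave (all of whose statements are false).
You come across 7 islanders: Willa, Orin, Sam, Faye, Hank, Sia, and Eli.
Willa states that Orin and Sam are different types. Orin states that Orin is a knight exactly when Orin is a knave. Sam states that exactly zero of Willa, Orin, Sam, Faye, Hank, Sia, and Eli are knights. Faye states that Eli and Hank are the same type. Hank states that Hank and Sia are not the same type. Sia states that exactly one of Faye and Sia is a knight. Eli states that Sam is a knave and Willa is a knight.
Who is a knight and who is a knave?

Willa is a knave, Orin is a knave, Sam is a knave, Faye is a knave, Hank is a knight, Sia is a knave, and Eli is a knave.

Willa is a knave, so "Orin and Sam are different types" must be False — and it is.
Orin is a knave, so "Orin is a knight exactly when Orin is a knave" must be False — and it is.
Sam is a knave, so "exactly zero of Willa, Orin, Sam, Faye, Hank, Sia, and Eli are knights" must be False — and it is.
Faye (knave): "Eli and Hank are the same type" — False. ✓
Hank is a knight, so "Hank and Sia are not the same type" must be true — and it is.
Sia is a knave, so "exactly one of Faye and Sia is a knight" must be False — and it is.
Since Eli is a knave, "Sam is a knave and Willa is a knight" needs to be False, which holds.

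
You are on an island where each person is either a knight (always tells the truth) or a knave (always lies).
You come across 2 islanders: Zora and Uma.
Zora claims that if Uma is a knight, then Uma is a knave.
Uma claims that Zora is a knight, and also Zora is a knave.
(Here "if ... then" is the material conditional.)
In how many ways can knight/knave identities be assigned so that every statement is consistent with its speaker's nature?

Consistent assignments:
  Zora=knight, Uma=knave

1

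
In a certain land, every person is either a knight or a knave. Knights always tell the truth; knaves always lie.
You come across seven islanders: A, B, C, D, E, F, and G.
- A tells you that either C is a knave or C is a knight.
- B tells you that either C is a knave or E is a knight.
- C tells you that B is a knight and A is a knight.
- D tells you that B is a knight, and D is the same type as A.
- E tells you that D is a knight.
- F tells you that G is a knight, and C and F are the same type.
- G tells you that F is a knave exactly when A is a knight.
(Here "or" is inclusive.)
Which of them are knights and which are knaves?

A is a knight, B is a knight, C is a knight, D is a knight, E is a knight, F is a knave, and G is a knight.

A is a knight, and the claim "either C is a knave or C is a knight" is indeed true.
B is a knight; "either C is a knave or E is a knight" is true, as required.
As a knight, C's statement "B is a knight and A is a knight" should be true; it is.
D (knight): "B is a knight, and D is the same type as A" — true. ✓
E is a knight; "D is a knight" is true, as required.
F is a knave, and the claim "G is a knight, and C and F are the same type" is indeed False.
As a knight, G's statement "F is a knave exactly when A is a knight" should be true; it is.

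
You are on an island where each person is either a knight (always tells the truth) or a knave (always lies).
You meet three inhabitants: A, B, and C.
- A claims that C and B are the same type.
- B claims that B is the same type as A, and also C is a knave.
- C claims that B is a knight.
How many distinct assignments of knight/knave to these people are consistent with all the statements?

1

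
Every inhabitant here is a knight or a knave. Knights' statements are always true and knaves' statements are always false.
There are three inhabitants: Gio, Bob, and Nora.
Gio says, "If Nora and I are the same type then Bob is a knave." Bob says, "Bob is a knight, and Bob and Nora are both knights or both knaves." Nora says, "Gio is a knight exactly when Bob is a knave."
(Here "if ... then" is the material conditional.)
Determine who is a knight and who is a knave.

Gio is a knight, Bob is a knave, and Nora is a knight.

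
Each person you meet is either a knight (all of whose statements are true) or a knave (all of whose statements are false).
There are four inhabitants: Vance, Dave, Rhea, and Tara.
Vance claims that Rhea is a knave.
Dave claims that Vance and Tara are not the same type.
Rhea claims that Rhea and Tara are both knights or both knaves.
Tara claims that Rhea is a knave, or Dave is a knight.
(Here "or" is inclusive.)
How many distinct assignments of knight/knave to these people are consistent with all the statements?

Consistent assignments:
  Vance=knight, Dave=knave, Rhea=knave, Tara=knight
  Vance=knave, Dave=knight, Rhea=knight, Tara=knight

2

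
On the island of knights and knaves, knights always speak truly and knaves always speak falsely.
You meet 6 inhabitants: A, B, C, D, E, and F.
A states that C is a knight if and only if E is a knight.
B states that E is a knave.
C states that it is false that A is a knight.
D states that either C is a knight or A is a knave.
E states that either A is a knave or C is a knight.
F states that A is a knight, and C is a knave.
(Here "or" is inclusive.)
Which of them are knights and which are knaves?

Knights: A, B, and F. Knaves: C, D, and E.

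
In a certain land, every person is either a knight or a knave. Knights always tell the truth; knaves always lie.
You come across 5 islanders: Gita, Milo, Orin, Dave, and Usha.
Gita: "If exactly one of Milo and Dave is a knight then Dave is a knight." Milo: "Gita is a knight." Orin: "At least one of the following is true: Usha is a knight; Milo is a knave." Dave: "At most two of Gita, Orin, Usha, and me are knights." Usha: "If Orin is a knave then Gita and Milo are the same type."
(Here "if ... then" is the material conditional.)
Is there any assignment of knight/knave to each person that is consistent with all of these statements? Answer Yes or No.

Checking all 32 assignments, each has at least one speaker whose statement's truth value contradicts their type.

No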